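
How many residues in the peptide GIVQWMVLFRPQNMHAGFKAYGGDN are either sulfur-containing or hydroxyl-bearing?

3

Sulfur-containing: C, M. Hydroxyl-bearing: S, T, Y.
Sulfur-containing residues here: M6, M14 (2).
Hydroxyl-bearing residues here: Y21 (1).
The two groups share no amino acid, so total = 2 + 1 = 3.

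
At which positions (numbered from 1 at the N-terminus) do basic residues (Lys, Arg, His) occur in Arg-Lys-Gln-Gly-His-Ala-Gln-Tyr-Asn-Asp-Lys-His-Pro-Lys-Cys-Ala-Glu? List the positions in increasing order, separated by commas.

Matching residues: Arg1, Lys2, His5, Lys11, His12, Lys14.

1, 2, 5, 11, 12, 14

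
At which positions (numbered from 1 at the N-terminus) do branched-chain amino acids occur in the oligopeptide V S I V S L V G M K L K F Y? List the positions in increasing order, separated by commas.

The BCAAs are Val, Leu, and Ile — aliphatic side chains with a branch point.
Matching residues: V1, I3, V4, L6, V7, L11.

1, 3, 4, 6, 7, 11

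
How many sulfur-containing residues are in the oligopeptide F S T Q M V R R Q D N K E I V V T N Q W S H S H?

1

Only Cys (C) and Met (M) have a sulfur atom in the side chain.
Matching residues: M5.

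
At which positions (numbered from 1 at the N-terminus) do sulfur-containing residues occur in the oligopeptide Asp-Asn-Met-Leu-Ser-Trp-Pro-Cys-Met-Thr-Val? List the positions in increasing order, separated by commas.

Cysteine (C, thiol) and methionine (M, thioether) are the two sulfur-containing amino acids.
Matching residues: Met3, Cys8, Met9.

3, 8, 9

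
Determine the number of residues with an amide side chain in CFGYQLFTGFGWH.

1

Asparagine (N) and glutamine (Q) have uncharged amide side chains.
Matching residues: Q5.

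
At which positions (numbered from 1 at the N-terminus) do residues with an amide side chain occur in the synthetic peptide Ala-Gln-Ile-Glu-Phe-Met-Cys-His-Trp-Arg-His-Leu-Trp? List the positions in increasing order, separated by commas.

Asparagine (N) and glutamine (Q) have uncharged amide side chains.
Matching residues: Gln2.

2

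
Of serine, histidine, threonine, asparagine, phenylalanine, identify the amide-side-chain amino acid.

Asparagine (N) and glutamine (Q) have uncharged amide side chains.
Of the listed options, only asparagine belongs to this group.

asparagine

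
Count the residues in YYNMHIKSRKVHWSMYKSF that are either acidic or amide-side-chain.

Acidic: D, E. Amide-side-chain: N, Q.
Acidic residues here: none (0).
Amide-side-chain residues here: N3 (1).
The two groups share no amino acid, so total = 0 + 1 = 1.

1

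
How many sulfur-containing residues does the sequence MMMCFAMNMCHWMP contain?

Only Cys (C) and Met (M) have a sulfur atom in the side chain.
Matching residues: M1, M2, M3, C4, M7, M9, C10, M13.

8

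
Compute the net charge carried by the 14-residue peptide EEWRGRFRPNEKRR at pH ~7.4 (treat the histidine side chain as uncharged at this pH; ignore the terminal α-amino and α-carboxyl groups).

At pH ~7.4 the Lys and Arg side chains are protonated (+1), the Asp and Glu side chains are deprotonated (−1), and with His taken as neutral all other side chains carry no charge.
Positive (K, R): R4, R6, R8, K12, R13, R14 → +6.
Negative (D, E): E1, E2, E11 → −3.
Net charge = (+6) + (−3) = +3.

+3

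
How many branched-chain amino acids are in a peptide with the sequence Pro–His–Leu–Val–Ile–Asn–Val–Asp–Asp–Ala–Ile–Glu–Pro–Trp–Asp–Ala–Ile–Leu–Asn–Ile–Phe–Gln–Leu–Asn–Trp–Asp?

The BCAAs are Val, Leu, and Ile — aliphatic side chains with a branch point.
Matching residues: Leu3, Val4, Ile5, Val7, Ile11, Ile17, Leu18, Ile20, Leu23.

9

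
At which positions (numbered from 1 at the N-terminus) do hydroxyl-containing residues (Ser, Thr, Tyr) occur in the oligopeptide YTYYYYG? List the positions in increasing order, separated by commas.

Matching residues: Y1, T2, Y3, Y4, Y5, Y6.

1, 2, 3, 4, 5, 6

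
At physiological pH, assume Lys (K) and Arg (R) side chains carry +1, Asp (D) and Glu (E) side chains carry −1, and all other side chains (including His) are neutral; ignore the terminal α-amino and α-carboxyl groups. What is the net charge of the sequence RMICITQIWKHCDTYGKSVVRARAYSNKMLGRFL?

Positive (K, R): R1, K10, K17, R21, R23, K28, R32 → +7.
Negative (D, E): D13 → −1.
Net charge = (+7) + (−1) = +6.

+6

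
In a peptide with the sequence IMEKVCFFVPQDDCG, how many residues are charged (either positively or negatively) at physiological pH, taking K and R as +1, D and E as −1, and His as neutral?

4

Charged side chains at pH ~7.4: K, R (positive); D, E (negative).
Matching residues: E3, K4, D12, D13.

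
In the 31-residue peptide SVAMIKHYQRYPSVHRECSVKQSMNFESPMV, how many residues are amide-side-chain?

3

Asparagine (N) and glutamine (Q) have uncharged amide side chains.
Matching residues: Q9, Q22, N25.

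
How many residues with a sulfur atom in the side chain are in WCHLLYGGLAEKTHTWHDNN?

The sulfur-bearing residues are cysteine (–SH) and methionine (–S–CH₃).
Matching residues: C2.

1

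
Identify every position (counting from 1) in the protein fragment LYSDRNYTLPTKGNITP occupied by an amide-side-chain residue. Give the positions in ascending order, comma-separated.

6, 14

Only N (asparagine) and Q (glutamine) carry a side-chain carboxamide.
Matching residues: N6, N14.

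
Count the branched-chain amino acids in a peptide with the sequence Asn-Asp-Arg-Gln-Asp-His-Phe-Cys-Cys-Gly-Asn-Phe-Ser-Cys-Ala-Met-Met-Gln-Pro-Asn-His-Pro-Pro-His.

Valine (V), leucine (L), and isoleucine (I) are the branched-chain amino acids.
None of the 24 residues belong to this group.

0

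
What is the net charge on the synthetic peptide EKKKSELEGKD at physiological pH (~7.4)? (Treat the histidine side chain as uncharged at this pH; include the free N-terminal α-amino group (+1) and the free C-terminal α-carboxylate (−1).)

0

The side chains ionized at physiological pH are Lys/Arg (+1) and Asp/Glu (−1); with His treated as neutral, nothing else contributes.
Positive (K, R): K2, K3, K4, K10 → +4.
Negative (D, E): E1, E6, E8, D11 → −4.
The N-terminus (+1) and C-terminus (−1) cancel.
Net charge = (+4) + (−4) = 0.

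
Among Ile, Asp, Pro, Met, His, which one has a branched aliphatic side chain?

Ile

V, L, and I make up the branched-chain aliphatic group.
Of the listed options, only Ile belongs to this group.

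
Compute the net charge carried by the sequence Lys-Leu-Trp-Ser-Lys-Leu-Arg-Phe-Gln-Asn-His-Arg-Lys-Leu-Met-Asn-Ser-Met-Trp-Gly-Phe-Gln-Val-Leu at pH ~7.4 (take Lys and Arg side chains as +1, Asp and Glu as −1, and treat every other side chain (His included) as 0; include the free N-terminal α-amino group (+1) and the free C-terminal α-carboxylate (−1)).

+5

Positive (K, R): Lys1, Lys5, Arg7, Arg12, Lys13 → +5.
Negative (D, E): none → −0.
The N-terminus (+1) and C-terminus (−1) cancel.
Net charge = (+5) + (−0) = +5.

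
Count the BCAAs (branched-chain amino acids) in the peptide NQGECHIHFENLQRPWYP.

The BCAAs are Val, Leu, and Ile — aliphatic side chains with a branch point.
Matching residues: I7, L12.

2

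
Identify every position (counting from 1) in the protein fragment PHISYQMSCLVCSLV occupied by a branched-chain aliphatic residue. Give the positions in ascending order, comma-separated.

3, 10, 11, 14, 15

V, L, and I make up the branched-chain aliphatic group.
Matching residues: I3, L10, V11, L14, V15.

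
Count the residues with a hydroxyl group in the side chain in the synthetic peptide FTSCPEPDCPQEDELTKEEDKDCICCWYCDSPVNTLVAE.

6

Serine (S), threonine (T), and tyrosine (Y) each carry a hydroxyl group on the side chain.
Matching residues: T2, S3, T16, Y28, S31, T35.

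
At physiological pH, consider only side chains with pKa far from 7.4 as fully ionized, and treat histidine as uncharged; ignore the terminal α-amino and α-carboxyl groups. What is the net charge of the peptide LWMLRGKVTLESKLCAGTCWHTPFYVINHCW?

+2

At pH ~7.4 the Lys and Arg side chains are protonated (+1), the Asp and Glu side chains are deprotonated (−1), and with His taken as neutral all other side chains carry no charge.
Positive (K, R): R5, K7, K13 → +3.
Negative (D, E): E11 → −1.
Net charge = (+3) + (−1) = +2.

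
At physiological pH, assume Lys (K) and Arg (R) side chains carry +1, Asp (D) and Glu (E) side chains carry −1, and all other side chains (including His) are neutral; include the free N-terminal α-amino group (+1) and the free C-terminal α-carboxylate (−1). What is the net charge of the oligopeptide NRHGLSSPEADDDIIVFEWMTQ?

Positive (K, R): R2 → +1.
Negative (D, E): E9, D11, D12, D13, E18 → −5.
The N-terminus (+1) and C-terminus (−1) cancel.
Net charge = (+1) + (−5) = −4.

-4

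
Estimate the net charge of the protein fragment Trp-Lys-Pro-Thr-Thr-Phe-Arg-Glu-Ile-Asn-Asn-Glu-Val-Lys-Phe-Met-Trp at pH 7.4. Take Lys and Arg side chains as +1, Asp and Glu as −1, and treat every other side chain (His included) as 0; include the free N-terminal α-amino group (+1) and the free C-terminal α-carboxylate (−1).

+1

Positive (K, R): Lys2, Arg7, Lys14 → +3.
Negative (D, E): Glu8, Glu12 → −2.
The N-terminus (+1) and C-terminus (−1) cancel.
Net charge = (+3) + (−2) = +1.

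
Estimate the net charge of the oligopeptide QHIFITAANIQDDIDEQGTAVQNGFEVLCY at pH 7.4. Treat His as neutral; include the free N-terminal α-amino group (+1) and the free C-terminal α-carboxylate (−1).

The side chains ionized at physiological pH are Lys/Arg (+1) and Asp/Glu (−1); with His treated as neutral, nothing else contributes.
Positive (K, R): none → +0.
Negative (D, E): D12, D13, D15, E16, E26 → −5.
The N-terminus (+1) and C-terminus (−1) cancel.
Net charge = (+0) + (−5) = −5.

-5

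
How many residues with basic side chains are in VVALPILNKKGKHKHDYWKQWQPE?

The basic amino acids are Lys (K), Arg (R), and His (H).
Matching residues: K9, K10, K12, H13, K14, H15, K19.

7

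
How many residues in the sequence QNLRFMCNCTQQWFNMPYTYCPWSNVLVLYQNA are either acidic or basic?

1

Acidic: D, E. Basic: H, K, R.
Acidic residues here: none (0).
Basic residues here: R4 (1).
The two groups share no amino acid, so total = 0 + 1 = 1.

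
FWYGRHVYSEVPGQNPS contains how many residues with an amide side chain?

2

Asparagine (N) and glutamine (Q) have uncharged amide side chains.
Matching residues: Q14, N15.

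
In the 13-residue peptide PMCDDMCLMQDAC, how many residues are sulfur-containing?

6

Only Cys (C) and Met (M) have a sulfur atom in the side chain.
Matching residues: M2, C3, M6, C7, M9, C13.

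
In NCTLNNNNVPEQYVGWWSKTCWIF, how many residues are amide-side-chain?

Only N (asparagine) and Q (glutamine) carry a side-chain carboxamide.
Matching residues: N1, N5, N6, N7, N8, Q12.

6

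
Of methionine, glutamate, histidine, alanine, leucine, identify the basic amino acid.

histidine

Lysine (K), arginine (R), and histidine (H) have basic, nitrogen-containing side chains.
Of the listed options, only histidine belongs to this group.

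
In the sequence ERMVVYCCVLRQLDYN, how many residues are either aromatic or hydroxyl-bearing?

Aromatic: F, W, Y. Hydroxyl-bearing: S, T, Y.
Aromatic residues here: Y6, Y15 (2).
Hydroxyl-bearing residues here: Y6, Y15 (2).
Y is in both groups, so the 2 Y residues must not be double-counted.
Total = 2 + 2 − 2 = 2.

2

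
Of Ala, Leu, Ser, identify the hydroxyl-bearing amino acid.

Ser

The –OH-bearing residues are Ser, Thr (aliphatic alcohols), and Tyr (phenol).
Of the listed options, only Ser belongs to this group.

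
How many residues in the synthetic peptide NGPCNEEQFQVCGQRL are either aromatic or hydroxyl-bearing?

Aromatic: F, W, Y. Hydroxyl-bearing: S, T, Y.
Aromatic residues here: F9 (1).
Hydroxyl-bearing residues here: none (0).
(Y belongs to both groups, but none appear in this sequence.) Total = 1 + 0 = 1.

1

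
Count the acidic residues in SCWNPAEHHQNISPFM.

1

The acidic residues are Asp (D) and Glu (E), whose side chains end in a carboxylate group.
Matching residues: E7.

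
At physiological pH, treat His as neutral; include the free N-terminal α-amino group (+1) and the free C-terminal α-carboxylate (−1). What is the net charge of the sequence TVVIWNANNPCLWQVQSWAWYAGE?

The side chains ionized at physiological pH are Lys/Arg (+1) and Asp/Glu (−1); with His treated as neutral, nothing else contributes.
Positive (K, R): none → +0.
Negative (D, E): E24 → −1.
The N-terminus (+1) and C-terminus (−1) cancel.
Net charge = (+0) + (−1) = −1.

-1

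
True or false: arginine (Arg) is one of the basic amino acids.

True

Lysine (K), arginine (R), and histidine (H) have basic, nitrogen-containing side chains.
Arginine is in this group.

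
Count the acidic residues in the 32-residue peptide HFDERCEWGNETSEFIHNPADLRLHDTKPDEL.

9

Only D (aspartate) and E (glutamate) carry a side-chain carboxylic acid.
Matching residues: D3, E4, E7, E11, E14, D21, D26, D30, E31.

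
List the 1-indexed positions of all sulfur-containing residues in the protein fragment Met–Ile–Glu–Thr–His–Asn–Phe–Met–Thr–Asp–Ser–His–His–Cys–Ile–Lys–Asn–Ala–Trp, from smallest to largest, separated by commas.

1, 8, 14

Only Cys (C) and Met (M) have a sulfur atom in the side chain.
Matching residues: Met1, Met8, Cys14.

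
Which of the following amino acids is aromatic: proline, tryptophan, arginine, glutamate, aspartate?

tryptophan

The aromatic amino acids are Phe (F, benzyl), Trp (W, indole), and Tyr (Y, phenol).
Of the listed options, only tryptophan belongs to this group.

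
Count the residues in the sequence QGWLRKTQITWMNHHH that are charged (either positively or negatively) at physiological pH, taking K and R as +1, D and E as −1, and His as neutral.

Charged side chains at pH ~7.4: K, R (positive); D, E (negative).
Matching residues: R5, K6.

2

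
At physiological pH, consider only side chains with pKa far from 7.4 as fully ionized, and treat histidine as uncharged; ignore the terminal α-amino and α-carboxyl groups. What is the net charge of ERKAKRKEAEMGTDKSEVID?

0

At pH ~7.4 the Lys and Arg side chains are protonated (+1), the Asp and Glu side chains are deprotonated (−1), and with His taken as neutral all other side chains carry no charge.
Positive (K, R): R2, K3, K5, R6, K7, K15 → +6.
Negative (D, E): E1, E8, E10, D14, E17, D20 → −6.
Net charge = (+6) + (−6) = 0.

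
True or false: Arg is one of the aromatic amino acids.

Phenylalanine (F), tryptophan (W), and tyrosine (Y) have aromatic ring side chains.
Arginine is not in this group.

False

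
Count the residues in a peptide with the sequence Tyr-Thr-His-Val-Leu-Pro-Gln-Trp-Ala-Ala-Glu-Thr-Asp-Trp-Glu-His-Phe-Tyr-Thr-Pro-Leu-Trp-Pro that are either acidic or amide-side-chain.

4

Acidic: D, E. Amide-side-chain: N, Q.
Acidic residues here: Glu11, Asp13, Glu15 (3).
Amide-side-chain residues here: Gln7 (1).
The two groups share no amino acid, so total = 3 + 1 = 4.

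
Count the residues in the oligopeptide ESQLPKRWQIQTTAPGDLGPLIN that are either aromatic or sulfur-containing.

Aromatic: F, W, Y. Sulfur-containing: C, M.
Aromatic residues here: W8 (1).
Sulfur-containing residues here: none (0).
The two groups share no amino acid, so total = 1 + 0 = 1.

1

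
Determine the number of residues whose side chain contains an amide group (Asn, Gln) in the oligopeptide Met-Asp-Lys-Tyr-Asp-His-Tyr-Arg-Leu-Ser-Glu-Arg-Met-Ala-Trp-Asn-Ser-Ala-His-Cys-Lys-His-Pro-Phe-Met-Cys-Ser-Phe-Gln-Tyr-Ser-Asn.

3

Matching residues: Asn16, Gln29, Asn32.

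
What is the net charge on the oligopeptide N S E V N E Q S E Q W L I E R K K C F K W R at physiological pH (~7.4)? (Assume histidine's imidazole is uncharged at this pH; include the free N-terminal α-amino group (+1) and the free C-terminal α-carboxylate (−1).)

+1

Near pH 7.4, K and R contribute +1 each, D and E contribute −1 each, and every other side chain (His included, as stated) is uncharged.
Positive (K, R): R15, K16, K17, K20, R22 → +5.
Negative (D, E): E3, E6, E9, E14 → −4.
The N-terminus (+1) and C-terminus (−1) cancel.
Net charge = (+5) + (−4) = +1.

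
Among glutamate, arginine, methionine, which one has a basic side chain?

arginine

Lysine (K), arginine (R), and histidine (H) have basic, nitrogen-containing side chains.
Of the listed options, only arginine belongs to this group.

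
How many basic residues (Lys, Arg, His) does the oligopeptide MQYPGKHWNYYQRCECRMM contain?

Matching residues: K6, H7, R13, R17.

4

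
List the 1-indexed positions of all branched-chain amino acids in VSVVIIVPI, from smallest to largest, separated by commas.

Valine (V), leucine (L), and isoleucine (I) are the branched-chain amino acids.
Matching residues: V1, V3, V4, I5, I6, V7, I9.

1, 3, 4, 5, 6, 7, 9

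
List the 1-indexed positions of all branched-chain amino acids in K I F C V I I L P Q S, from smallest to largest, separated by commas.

V, L, and I make up the branched-chain aliphatic group.
Matching residues: I2, V5, I6, I7, L8.

2, 5, 6, 7, 8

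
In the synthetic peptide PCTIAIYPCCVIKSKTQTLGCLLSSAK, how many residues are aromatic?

1

F, W, and Y each carry an aromatic ring on the side chain.
Matching residues: Y7.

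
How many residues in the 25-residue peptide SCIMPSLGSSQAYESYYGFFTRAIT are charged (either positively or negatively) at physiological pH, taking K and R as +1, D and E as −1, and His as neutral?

2

Charged side chains at pH ~7.4: K, R (positive); D, E (negative).
Matching residues: E14, R22.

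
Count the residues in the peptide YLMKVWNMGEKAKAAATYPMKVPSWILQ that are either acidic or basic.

Acidic: D, E. Basic: H, K, R.
Acidic residues here: E10 (1).
Basic residues here: K4, K11, K13, K21 (4).
The two groups share no amino acid, so total = 1 + 4 = 5.

5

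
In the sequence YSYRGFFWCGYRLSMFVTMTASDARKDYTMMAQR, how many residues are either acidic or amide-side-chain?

3

Acidic: D, E. Amide-side-chain: N, Q.
Acidic residues here: D23, D27 (2).
Amide-side-chain residues here: Q33 (1).
The two groups share no amino acid, so total = 2 + 1 = 3.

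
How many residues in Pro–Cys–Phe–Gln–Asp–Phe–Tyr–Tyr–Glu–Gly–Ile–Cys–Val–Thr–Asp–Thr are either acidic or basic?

Acidic: D, E. Basic: H, K, R.
Acidic residues here: Asp5, Glu9, Asp15 (3).
Basic residues here: none (0).
The two groups share no amino acid, so total = 3 + 0 = 3.

3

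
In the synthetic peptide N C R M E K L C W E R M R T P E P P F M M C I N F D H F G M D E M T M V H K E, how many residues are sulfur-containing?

Only Cys (C) and Met (M) have a sulfur atom in the side chain.
Matching residues: C2, M4, C8, M12, M20, M21, C22, M30, M33, M35.

10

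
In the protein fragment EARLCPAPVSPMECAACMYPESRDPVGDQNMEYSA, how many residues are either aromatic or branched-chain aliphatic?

5

Aromatic: F, W, Y. Branched-chain aliphatic: I, L, V.
Aromatic residues here: Y19, Y33 (2).
Branched-chain aliphatic residues here: L4, V9, V26 (3).
The two groups share no amino acid, so total = 2 + 3 = 5.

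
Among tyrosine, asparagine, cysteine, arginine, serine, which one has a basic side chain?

The basic amino acids are Lys (K), Arg (R), and His (H).
Of the listed options, only arginine belongs to this group.

arginine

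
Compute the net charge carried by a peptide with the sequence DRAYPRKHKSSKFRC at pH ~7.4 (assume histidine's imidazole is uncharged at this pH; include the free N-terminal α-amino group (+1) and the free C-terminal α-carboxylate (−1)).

+5

Near pH 7.4, K and R contribute +1 each, D and E contribute −1 each, and every other side chain (His included, as stated) is uncharged.
Positive (K, R): R2, R6, K7, K9, K12, R14 → +6.
Negative (D, E): D1 → −1.
The N-terminus (+1) and C-terminus (−1) cancel.
Net charge = (+6) + (−1) = +5.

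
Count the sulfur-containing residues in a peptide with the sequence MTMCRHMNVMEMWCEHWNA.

The sulfur-bearing residues are cysteine (–SH) and methionine (–S–CH₃).
Matching residues: M1, M3, C4, M7, M10, M12, C14.

7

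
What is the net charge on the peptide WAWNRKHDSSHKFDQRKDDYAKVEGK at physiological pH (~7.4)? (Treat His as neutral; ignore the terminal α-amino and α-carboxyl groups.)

+2

At pH ~7.4 the Lys and Arg side chains are protonated (+1), the Asp and Glu side chains are deprotonated (−1), and with His taken as neutral all other side chains carry no charge.
Positive (K, R): R5, K6, K12, R16, K17, K22, K26 → +7.
Negative (D, E): D8, D14, D18, D19, E24 → −5.
Net charge = (+7) + (−5) = +2.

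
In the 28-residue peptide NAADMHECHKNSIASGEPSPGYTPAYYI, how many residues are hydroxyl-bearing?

7

S, T, and Y are the three residues with a side-chain hydroxyl.
Matching residues: S12, S15, S19, Y22, T23, Y26, Y27.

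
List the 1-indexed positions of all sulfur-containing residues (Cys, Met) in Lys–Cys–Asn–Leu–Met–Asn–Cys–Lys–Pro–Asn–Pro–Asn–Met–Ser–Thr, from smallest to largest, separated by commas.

2, 5, 7, 13

Matching residues: Cys2, Met5, Cys7, Met13.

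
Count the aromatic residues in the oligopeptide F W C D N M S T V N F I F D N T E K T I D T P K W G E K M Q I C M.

5

The aromatic amino acids are Phe (F, benzyl), Trp (W, indole), and Tyr (Y, phenol).
Matching residues: F1, W2, F11, F13, W25.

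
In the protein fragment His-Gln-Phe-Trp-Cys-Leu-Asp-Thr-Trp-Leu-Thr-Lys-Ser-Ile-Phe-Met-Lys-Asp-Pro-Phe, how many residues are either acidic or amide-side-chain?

3

Acidic: D, E. Amide-side-chain: N, Q.
Acidic residues here: Asp7, Asp18 (2).
Amide-side-chain residues here: Gln2 (1).
The two groups share no amino acid, so total = 2 + 1 = 3.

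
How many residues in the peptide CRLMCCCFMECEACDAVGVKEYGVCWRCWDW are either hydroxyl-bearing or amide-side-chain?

Hydroxyl-bearing: S, T, Y. Amide-side-chain: N, Q.
Hydroxyl-bearing residues here: Y22 (1).
Amide-side-chain residues here: none (0).
The two groups share no amino acid, so total = 1 + 0 = 1.

1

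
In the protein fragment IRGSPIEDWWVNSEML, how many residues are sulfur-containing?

Cysteine (C, thiol) and methionine (M, thioether) are the two sulfur-containing amino acids.
Matching residues: M15.

1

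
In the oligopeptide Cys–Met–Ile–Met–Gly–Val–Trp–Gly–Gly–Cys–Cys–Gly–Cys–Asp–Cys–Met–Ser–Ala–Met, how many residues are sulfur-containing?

Cysteine (C, thiol) and methionine (M, thioether) are the two sulfur-containing amino acids.
Matching residues: Cys1, Met2, Met4, Cys10, Cys11, Cys13, Cys15, Met16, Met19.

9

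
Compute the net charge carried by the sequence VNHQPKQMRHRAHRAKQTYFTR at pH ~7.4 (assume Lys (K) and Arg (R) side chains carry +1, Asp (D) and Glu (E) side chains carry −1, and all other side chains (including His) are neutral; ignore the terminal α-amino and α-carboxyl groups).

+6

Positive (K, R): K6, R9, R11, R14, K16, R22 → +6.
Negative (D, E): none → −0.
Net charge = (+6) + (−0) = +6.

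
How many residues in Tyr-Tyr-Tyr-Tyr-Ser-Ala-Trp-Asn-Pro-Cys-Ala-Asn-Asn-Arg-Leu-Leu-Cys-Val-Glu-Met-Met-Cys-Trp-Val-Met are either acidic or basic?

Acidic: D, E. Basic: H, K, R.
Acidic residues here: Glu19 (1).
Basic residues here: Arg14 (1).
The two groups share no amino acid, so total = 1 + 1 = 2.

2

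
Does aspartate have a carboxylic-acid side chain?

Yes

The acidic residues are Asp (D) and Glu (E), whose side chains end in a carboxylate group.
Aspartate is in this group.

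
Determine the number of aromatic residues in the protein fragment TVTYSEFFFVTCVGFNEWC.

6

F, W, and Y each carry an aromatic ring on the side chain.
Matching residues: Y4, F7, F8, F9, F15, W18.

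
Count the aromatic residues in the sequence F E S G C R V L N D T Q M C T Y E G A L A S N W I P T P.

3

The aromatic amino acids are Phe (F, benzyl), Trp (W, indole), and Tyr (Y, phenol).
Matching residues: F1, Y16, W24.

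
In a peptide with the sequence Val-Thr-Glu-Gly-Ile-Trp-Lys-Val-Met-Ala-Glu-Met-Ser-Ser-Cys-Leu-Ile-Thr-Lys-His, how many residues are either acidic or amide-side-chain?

2

Acidic: D, E. Amide-side-chain: N, Q.
Acidic residues here: Glu3, Glu11 (2).
Amide-side-chain residues here: none (0).
The two groups share no amino acid, so total = 2 + 0 = 2.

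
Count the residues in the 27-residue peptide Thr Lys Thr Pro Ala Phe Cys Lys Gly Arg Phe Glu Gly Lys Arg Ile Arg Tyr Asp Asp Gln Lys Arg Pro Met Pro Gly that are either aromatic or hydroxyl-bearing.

5

Aromatic: F, W, Y. Hydroxyl-bearing: S, T, Y.
Aromatic residues here: Phe6, Phe11, Tyr18 (3).
Hydroxyl-bearing residues here: Thr1, Thr3, Tyr18 (3).
Y is in both groups, so the 1 Y residue must not be double-counted.
Total = 3 + 3 − 1 = 5.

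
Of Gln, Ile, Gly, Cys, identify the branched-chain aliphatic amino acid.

Ile

The BCAAs are Val, Leu, and Ile — aliphatic side chains with a branch point.
Of the listed options, only Ile belongs to this group.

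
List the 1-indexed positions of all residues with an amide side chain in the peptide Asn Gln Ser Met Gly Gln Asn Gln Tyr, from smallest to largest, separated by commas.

The amide-side-chain residues are Asn (N) and Gln (Q).
Matching residues: Asn1, Gln2, Gln6, Asn7, Gln8.

1, 2, 6, 7, 8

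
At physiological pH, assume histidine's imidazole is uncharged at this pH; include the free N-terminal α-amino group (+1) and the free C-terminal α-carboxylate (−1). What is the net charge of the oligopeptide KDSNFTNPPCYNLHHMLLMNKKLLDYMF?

The side chains ionized at physiological pH are Lys/Arg (+1) and Asp/Glu (−1); with His treated as neutral, nothing else contributes.
Positive (K, R): K1, K21, K22 → +3.
Negative (D, E): D2, D25 → −2.
The N-terminus (+1) and C-terminus (−1) cancel.
Net charge = (+3) + (−2) = +1.

+1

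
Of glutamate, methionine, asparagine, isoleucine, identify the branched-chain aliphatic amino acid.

V, L, and I make up the branched-chain aliphatic group.
Of the listed options, only isoleucine belongs to this group.

isoleucine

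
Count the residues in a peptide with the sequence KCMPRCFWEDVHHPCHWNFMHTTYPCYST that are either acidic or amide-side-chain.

Acidic: D, E. Amide-side-chain: N, Q.
Acidic residues here: E9, D10 (2).
Amide-side-chain residues here: N18 (1).
The two groups share no amino acid, so total = 2 + 1 = 3.

3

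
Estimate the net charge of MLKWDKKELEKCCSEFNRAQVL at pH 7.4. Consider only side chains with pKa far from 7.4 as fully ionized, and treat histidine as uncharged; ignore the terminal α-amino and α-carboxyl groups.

At pH ~7.4 the Lys and Arg side chains are protonated (+1), the Asp and Glu side chains are deprotonated (−1), and with His taken as neutral all other side chains carry no charge.
Positive (K, R): K3, K6, K7, K11, R18 → +5.
Negative (D, E): D5, E8, E10, E15 → −4.
Net charge = (+5) + (−4) = +1.

+1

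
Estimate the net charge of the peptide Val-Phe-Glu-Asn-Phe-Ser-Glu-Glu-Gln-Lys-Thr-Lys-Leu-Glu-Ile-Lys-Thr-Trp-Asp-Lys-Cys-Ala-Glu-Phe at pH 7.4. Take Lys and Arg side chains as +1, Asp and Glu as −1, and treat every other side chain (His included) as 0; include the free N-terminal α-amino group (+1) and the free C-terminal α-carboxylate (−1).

-2

Positive (K, R): Lys10, Lys12, Lys16, Lys20 → +4.
Negative (D, E): Glu3, Glu7, Glu8, Glu14, Asp19, Glu23 → −6.
The N-terminus (+1) and C-terminus (−1) cancel.
Net charge = (+4) + (−6) = −2.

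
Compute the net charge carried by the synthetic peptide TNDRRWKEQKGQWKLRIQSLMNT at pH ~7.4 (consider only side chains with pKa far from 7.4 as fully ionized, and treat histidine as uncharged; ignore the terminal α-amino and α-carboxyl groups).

Near pH 7.4, K and R contribute +1 each, D and E contribute −1 each, and every other side chain (His included, as stated) is uncharged.
Positive (K, R): R4, R5, K7, K10, K14, R16 → +6.
Negative (D, E): D3, E8 → −2.
Net charge = (+6) + (−2) = +4.

+4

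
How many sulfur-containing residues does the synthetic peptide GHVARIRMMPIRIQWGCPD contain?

Only Cys (C) and Met (M) have a sulfur atom in the side chain.
Matching residues: M8, M9, C17.

3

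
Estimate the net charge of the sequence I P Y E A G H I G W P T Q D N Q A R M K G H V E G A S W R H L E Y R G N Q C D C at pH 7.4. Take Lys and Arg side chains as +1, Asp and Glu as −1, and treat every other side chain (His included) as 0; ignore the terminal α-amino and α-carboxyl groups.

Positive (K, R): R18, K20, R29, R34 → +4.
Negative (D, E): E4, D14, E24, E32, D39 → −5.
Net charge = (+4) + (−5) = −1.

-1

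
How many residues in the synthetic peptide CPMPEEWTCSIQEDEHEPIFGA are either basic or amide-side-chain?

Basic: H, K, R. Amide-side-chain: N, Q.
Basic residues here: H16 (1).
Amide-side-chain residues here: Q12 (1).
The two groups share no amino acid, so total = 1 + 1 = 2.

2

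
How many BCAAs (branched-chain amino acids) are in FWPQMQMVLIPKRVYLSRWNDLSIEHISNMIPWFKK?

9

Valine (V), leucine (L), and isoleucine (I) are the branched-chain amino acids.
Matching residues: V8, L9, I10, V14, L16, L22, I24, I27, I31.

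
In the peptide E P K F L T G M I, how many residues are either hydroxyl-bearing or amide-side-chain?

1

Hydroxyl-bearing: S, T, Y. Amide-side-chain: N, Q.
Hydroxyl-bearing residues here: T6 (1).
Amide-side-chain residues here: none (0).
The two groups share no amino acid, so total = 1 + 0 = 1.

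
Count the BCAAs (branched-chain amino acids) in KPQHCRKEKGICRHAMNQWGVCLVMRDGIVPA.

6

V, L, and I make up the branched-chain aliphatic group.
Matching residues: I11, V21, L23, V24, I29, V30.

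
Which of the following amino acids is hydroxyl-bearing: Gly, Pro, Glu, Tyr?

Tyr

The –OH-bearing residues are Ser, Thr (aliphatic alcohols), and Tyr (phenol).
Of the listed options, only Tyr belongs to this group.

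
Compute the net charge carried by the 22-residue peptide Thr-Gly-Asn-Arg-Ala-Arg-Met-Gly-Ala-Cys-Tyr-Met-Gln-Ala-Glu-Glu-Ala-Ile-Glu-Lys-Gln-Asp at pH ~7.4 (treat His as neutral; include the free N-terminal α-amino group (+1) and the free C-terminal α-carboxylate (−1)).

At pH ~7.4 the Lys and Arg side chains are protonated (+1), the Asp and Glu side chains are deprotonated (−1), and with His taken as neutral all other side chains carry no charge.
Positive (K, R): Arg4, Arg6, Lys20 → +3.
Negative (D, E): Glu15, Glu16, Glu19, Asp22 → −4.
The N-terminus (+1) and C-terminus (−1) cancel.
Net charge = (+3) + (−4) = −1.

-1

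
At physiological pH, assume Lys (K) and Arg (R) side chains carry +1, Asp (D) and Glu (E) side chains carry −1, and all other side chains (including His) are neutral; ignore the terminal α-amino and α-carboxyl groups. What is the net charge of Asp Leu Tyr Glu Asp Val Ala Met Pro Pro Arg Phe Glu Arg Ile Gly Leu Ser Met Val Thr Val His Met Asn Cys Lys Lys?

0

Positive (K, R): Arg11, Arg14, Lys27, Lys28 → +4.
Negative (D, E): Asp1, Glu4, Asp5, Glu13 → −4.
Net charge = (+4) + (−4) = 0.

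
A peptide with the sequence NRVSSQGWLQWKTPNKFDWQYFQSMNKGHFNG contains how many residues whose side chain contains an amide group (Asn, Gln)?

Matching residues: N1, Q6, Q10, N15, Q20, Q23, N26, N31.

8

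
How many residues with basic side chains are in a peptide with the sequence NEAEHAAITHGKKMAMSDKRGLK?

Lysine (K), arginine (R), and histidine (H) have basic, nitrogen-containing side chains.
Matching residues: H5, H10, K12, K13, K19, R20, K23.

7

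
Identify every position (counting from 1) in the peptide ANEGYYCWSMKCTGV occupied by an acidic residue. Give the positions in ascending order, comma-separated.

3

The acidic residues are Asp (D) and Glu (E), whose side chains end in a carboxylate group.
Matching residues: E3.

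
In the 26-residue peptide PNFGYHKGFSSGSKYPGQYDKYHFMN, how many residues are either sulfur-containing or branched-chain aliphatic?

Sulfur-containing: C, M. Branched-chain aliphatic: I, L, V.
Sulfur-containing residues here: M25 (1).
Branched-chain aliphatic residues here: none (0).
The two groups share no amino acid, so total = 1 + 0 = 1.

1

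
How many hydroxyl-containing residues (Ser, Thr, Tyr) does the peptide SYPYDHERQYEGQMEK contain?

Matching residues: S1, Y2, Y4, Y10.

4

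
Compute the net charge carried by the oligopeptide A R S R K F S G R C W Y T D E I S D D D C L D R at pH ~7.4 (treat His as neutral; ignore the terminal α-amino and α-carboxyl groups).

At pH ~7.4 the Lys and Arg side chains are protonated (+1), the Asp and Glu side chains are deprotonated (−1), and with His taken as neutral all other side chains carry no charge.
Positive (K, R): R2, R4, K5, R9, R24 → +5.
Negative (D, E): D14, E15, D18, D19, D20, D23 → −6.
Net charge = (+5) + (−6) = −1.

-1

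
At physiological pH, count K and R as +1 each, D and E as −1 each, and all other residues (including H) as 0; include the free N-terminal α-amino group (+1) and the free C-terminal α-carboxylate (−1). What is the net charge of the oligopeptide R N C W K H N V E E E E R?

Positive (K, R): R1, K5, R13 → +3.
Negative (D, E): E9, E10, E11, E12 → −4.
The N-terminus (+1) and C-terminus (−1) cancel.
Net charge = (+3) + (−4) = −1.

-1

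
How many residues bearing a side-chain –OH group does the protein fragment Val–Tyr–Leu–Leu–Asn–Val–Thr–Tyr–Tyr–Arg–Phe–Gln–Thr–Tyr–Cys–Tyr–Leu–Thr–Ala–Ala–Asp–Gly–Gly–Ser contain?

The –OH-bearing residues are Ser, Thr (aliphatic alcohols), and Tyr (phenol).
Matching residues: Tyr2, Thr7, Tyr8, Tyr9, Thr13, Tyr14, Tyr16, Thr18, Ser24.

9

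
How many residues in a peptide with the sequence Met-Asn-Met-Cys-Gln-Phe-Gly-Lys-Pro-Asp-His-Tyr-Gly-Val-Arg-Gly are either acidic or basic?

Acidic: D, E. Basic: H, K, R.
Acidic residues here: Asp10 (1).
Basic residues here: Lys8, His11, Arg15 (3).
The two groups share no amino acid, so total = 1 + 3 = 4.

4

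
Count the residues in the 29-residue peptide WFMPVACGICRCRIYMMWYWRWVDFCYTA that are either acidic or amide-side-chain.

Acidic: D, E. Amide-side-chain: N, Q.
Acidic residues here: D24 (1).
Amide-side-chain residues here: none (0).
The two groups share no amino acid, so total = 1 + 0 = 1.

1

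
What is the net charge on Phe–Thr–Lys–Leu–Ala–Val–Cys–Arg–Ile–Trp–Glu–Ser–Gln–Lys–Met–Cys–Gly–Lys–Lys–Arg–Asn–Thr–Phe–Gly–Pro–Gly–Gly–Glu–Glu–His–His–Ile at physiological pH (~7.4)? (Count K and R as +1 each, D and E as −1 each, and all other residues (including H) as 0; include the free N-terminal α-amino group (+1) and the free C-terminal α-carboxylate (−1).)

+3

Positive (K, R): Lys3, Arg8, Lys14, Lys18, Lys19, Arg20 → +6.
Negative (D, E): Glu11, Glu28, Glu29 → −3.
The N-terminus (+1) and C-terminus (−1) cancel.
Net charge = (+6) + (−3) = +3.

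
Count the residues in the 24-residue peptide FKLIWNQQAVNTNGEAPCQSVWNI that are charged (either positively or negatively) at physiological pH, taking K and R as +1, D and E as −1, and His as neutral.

2

Charged side chains at pH ~7.4: K, R (positive); D, E (negative).
Matching residues: K2, E15.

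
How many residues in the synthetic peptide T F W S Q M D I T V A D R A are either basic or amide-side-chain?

2

Basic: H, K, R. Amide-side-chain: N, Q.
Basic residues here: R13 (1).
Amide-side-chain residues here: Q5 (1).
The two groups share no amino acid, so total = 1 + 1 = 2.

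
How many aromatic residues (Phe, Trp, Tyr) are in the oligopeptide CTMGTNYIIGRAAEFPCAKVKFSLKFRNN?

Matching residues: Y7, F15, F22, F26.

4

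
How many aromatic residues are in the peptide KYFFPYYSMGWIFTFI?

8

F, W, and Y each carry an aromatic ring on the side chain.
Matching residues: Y2, F3, F4, Y6, Y7, W11, F13, F15.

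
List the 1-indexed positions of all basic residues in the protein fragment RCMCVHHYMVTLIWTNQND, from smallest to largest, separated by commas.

1, 6, 7

The basic amino acids are Lys (K), Arg (R), and His (H).
Matching residues: R1, H6, H7.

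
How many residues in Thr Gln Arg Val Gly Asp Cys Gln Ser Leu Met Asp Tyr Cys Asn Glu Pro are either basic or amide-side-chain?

Basic: H, K, R. Amide-side-chain: N, Q.
Basic residues here: Arg3 (1).
Amide-side-chain residues here: Gln2, Gln8, Asn15 (3).
The two groups share no amino acid, so total = 1 + 3 = 4.

4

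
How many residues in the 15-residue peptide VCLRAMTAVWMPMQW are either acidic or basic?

Acidic: D, E. Basic: H, K, R.
Acidic residues here: none (0).
Basic residues here: R4 (1).
The two groups share no amino acid, so total = 0 + 1 = 1.

1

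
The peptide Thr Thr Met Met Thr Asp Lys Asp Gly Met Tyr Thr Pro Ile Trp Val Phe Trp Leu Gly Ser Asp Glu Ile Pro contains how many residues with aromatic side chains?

F, W, and Y each carry an aromatic ring on the side chain.
Matching residues: Tyr11, Trp15, Phe17, Trp18.

4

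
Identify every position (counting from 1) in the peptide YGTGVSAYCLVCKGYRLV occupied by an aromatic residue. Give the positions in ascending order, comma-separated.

1, 8, 15

F, W, and Y each carry an aromatic ring on the side chain.
Matching residues: Y1, Y8, Y15.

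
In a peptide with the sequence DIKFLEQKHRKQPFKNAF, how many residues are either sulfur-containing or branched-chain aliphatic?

2

Sulfur-containing: C, M. Branched-chain aliphatic: I, L, V.
Sulfur-containing residues here: none (0).
Branched-chain aliphatic residues here: I2, L5 (2).
The two groups share no amino acid, so total = 0 + 2 = 2.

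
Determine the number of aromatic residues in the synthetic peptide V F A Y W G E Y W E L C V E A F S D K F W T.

8

Phenylalanine (F), tryptophan (W), and tyrosine (Y) have aromatic ring side chains.
Matching residues: F2, Y4, W5, Y8, W9, F16, F20, W21.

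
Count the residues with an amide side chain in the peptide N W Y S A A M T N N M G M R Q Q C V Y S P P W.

5

The amide-side-chain residues are Asn (N) and Gln (Q).
Matching residues: N1, N9, N10, Q15, Q16.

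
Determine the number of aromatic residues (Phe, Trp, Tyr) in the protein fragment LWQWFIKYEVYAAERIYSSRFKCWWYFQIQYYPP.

Matching residues: W2, W4, F5, Y8, Y11, Y17, F21, W24, W25, Y26, F27, Y31, Y32.

13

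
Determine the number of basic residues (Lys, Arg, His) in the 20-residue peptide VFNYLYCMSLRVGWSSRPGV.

Matching residues: R11, R17.

2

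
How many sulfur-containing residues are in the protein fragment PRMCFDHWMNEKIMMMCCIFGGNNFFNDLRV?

8

The sulfur-bearing residues are cysteine (–SH) and methionine (–S–CH₃).
Matching residues: M3, C4, M9, M14, M15, M16, C17, C18.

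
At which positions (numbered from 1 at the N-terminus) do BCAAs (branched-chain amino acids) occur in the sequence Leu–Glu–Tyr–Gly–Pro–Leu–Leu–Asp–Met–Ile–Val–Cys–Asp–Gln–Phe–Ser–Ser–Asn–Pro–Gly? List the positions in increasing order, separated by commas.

1, 6, 7, 10, 11

Valine (V), leucine (L), and isoleucine (I) are the branched-chain amino acids.
Matching residues: Leu1, Leu6, Leu7, Ile10, Val11.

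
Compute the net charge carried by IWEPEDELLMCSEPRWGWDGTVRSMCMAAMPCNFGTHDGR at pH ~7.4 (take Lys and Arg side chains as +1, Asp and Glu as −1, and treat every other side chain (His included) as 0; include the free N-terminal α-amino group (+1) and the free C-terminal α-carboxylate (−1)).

-4

Positive (K, R): R15, R23, R40 → +3.
Negative (D, E): E3, E5, D6, E7, E13, D19, D38 → −7.
The N-terminus (+1) and C-terminus (−1) cancel.
Net charge = (+3) + (−7) = −4.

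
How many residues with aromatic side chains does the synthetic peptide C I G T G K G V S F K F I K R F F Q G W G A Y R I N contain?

The aromatic amino acids are Phe (F, benzyl), Trp (W, indole), and Tyr (Y, phenol).
Matching residues: F10, F12, F16, F17, W20, Y23.

6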